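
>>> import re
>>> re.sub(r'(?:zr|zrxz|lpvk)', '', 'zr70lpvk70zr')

'7070'

Matches: at [0:2] → 'zr'; at [4:8] → 'lpvk'; at [10:12] → 'zr'.
Each match is replaced by ''.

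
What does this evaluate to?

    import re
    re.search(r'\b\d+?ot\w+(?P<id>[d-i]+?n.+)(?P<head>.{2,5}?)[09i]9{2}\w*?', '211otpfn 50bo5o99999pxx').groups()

The match spans [0:20] → '211otpfn 50bo5o99999'.
Captured: group 1 = 'fn 50bo5o', group 2 = '99'.

('fn 50bo5o', '99')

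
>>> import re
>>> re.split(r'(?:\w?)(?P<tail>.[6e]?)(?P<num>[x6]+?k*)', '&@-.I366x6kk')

['&@-.', '36', '6', '', 'x', '6kk', '']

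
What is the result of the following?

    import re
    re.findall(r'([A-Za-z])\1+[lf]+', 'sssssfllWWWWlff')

['s', 'W']

After group 1 captures some text, `\1` only succeeds where that same text appears again.
Because there's exactly one group, `findall` drops the full match and keeps group 1 from each hit.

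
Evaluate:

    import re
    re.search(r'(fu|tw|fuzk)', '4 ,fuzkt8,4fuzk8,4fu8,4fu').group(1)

The match spans [3:5] → 'fu'.
Captured: group 1 = 'fu'.

'fu'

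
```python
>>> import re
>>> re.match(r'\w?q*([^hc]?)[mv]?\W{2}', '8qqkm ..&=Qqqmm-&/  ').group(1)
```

'k'

Pattern: optionally a word character, then zero or more of a literal 'q'; then optionally any character except [hc] (captured); then optionally one of [mv], then exactly 2 of a non-word character.
`match` is anchored at position 0; if the pattern doesn't fit there, it returns None.
The match spans [0:7] → '8qqkm .'.
Captured: group 1 = 'k'.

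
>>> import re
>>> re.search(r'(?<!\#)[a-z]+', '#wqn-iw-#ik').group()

The negative lookaround is zero-width — it rules out positions where the adjacent text would match, without consuming anything.
`search` walks the string left to right and returns the first match it finds.
The match spans [2:4] → 'qn'.

'qn'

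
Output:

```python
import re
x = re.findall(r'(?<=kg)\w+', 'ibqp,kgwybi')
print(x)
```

['wybi']

The lookaround is zero-width — it requires the adjacent text to match without consuming it, so the asserted text isn't part of the match.
Walking the string: at [7:11] → 'wybi'.
With no groups in the pattern, `findall` gives back each whole match — 1 here.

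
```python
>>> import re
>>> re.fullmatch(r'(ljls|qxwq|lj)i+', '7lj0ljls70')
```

None

`re.fullmatch` is like wrapping the pattern in `^…$` (in single-line mode).
Here there's no way to consume every character, so the call returns None.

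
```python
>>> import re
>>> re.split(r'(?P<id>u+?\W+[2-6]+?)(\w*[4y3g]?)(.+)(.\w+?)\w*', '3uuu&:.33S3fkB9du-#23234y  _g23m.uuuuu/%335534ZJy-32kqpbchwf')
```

['3', 'uuu&:.3', '3S3fkB9du', '-#23234y  _g23m.uuuuu/%335534ZJy-32kqpbch', 'wf', '']

Pattern: one or more of the literal 'u' (lazy), then one or more of a non-word character, then one or more of a character in [2-6] (lazy) (captured as 'id'); then zero or more of a word character, then optionally one of [4y3g] (captured); then one or more of any character (captured); then any character, then one or more of a word character (lazy) (captured); then zero or more of a word character.
A `+?`/`*?`/`{m,n}?` starts at its minimum and grows only as far as needed for what follows to match.
Matches to split on: at [1:60] → 'uuu&:.33S3fkB9du-#23234y  _g23m.uuuuu/%335534ZJy-32kqpbchwf'.
The group in the pattern means `split` returns the separators' captures alongside the pieces.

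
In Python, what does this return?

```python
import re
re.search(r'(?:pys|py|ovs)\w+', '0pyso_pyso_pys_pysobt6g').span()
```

The match spans [1:23] → 'pyso_pyso_pys_pysobt6g'.

(1, 23)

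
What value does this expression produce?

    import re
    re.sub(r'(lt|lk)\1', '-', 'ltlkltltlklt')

`\1` has to match the exact text group 1 already captured.
Each match is replaced by '-'.

'ltlk-lklt'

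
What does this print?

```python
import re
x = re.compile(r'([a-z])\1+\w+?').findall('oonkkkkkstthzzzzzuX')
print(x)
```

['o', 'k', 't', 'z']

`\1` is not a pattern — it's the concrete string captured by group 1, re-applied verbatim.
Scanning left to right: at [0:3] match 'oon', group 1 = 'o'; at [3:9] match 'kkkkks', group 1 = 'k'; at [9:12] match 'tth', group 1 = 't'; at [12:18] match 'zzzzzu', group 1 = 'z'.
Because there's exactly one group, `findall` drops the full match and keeps group 1 from each hit.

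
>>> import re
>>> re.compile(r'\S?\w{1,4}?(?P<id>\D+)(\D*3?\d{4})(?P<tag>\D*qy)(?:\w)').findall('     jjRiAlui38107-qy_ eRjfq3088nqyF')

[('RiAlui', '38107', '-qy'), ('jfq', '3088', 'nqy')]

3 groups means each result is a tuple of 3 captured strings — 2 here.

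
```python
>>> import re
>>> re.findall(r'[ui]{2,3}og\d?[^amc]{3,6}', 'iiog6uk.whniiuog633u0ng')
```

['iiog6uk.whn', 'iiuog633u0ng']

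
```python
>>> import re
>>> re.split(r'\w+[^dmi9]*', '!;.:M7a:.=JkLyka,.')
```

Pattern: one or more of a word character; then zero or more of any character except [dmi9].
Matches to split on: at [4:18] → 'M7a:.=JkLyka,.'.
The string is cut at each match, leaving 2 pieces.

['!;.:', '']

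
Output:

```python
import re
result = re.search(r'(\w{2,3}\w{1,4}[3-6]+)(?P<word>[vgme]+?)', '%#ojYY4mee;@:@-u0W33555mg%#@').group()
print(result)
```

ojYY4m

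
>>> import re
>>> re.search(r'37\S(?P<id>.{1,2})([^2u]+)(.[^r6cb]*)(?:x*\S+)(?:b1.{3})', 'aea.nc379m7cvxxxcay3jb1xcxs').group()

'379m7cvxxxcay3jb1xcx'

This matches the literal '37', then a non-whitespace character; then 1 to 2 of any character (captured as 'id'); then one or more of any character except [2u] (captured); then any character, then zero or more of any character except [r6cb] (captured); then zero or more of the literal 'x', then one or more of a non-whitespace character (non-capturing group); then the literal 'b1', then exactly 3 of any character (non-capturing group).
Unlike `match`, `search` isn't anchored — it looks for the pattern anywhere in the string.
The match spans [6:26] → '379m7cvxxxcay3jb1xcx'.
Captured: group 1 = 'm7', group 2 = 'cvxxxcay', group 3 = '3'.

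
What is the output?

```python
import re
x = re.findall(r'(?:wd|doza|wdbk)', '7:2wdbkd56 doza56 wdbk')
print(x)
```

The regex engine tests alternatives in the order written; an earlier branch that matches wins even if a later one would match more.
Walking the string: at [3:5] → 'wd'; at [11:15] → 'doza'; at [18:20] → 'wd'.
Since nothing is captured, `findall` lists the 3 matched substrings directly.

['wd', 'doza', 'wd']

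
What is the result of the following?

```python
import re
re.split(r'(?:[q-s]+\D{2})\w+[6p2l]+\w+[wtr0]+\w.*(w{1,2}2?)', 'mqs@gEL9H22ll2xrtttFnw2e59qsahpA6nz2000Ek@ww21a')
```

['m', 'w2', '1a']

This matches one or more of a character in [q-s], then exactly 2 of a non-digit (non-capturing group); then one or more of a word character, then one or more of one of [6p2l]; then one or more of a word character, then one or more of one of [wtr0], then a word character; then zero or more of any character; then 1 to 2 of a literal 'w', then optionally a literal '2' (captured).
Matches to split on: at [1:45] → 'qs@gEL9H22ll2xrtttFnw2e59qsahpA6nz2000Ek@ww2'.
With a capturing group present, the delimiter's captured portion is kept in the result list.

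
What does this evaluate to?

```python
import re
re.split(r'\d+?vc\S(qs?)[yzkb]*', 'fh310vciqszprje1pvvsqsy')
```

['fh', 'qs', 'prje1pvvsqsy']

Pattern: one or more of a digit (lazy), then the literal 'vc', then a non-whitespace character; then the literal 'q', then optionally a literal 's' (captured); then zero or more of one of [yzkb].
Because the pattern has a capturing group, `split` also inserts each captured text between the pieces.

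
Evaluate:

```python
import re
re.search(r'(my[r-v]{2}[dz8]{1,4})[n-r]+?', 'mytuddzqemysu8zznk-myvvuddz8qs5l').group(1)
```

Pattern: the literal 'my', then exactly 2 of a character in [r-v], then 1 to 4 of one of [dz8] (captured); then one or more of a character in [n-r] (lazy).
`re.search` tries every starting position until one works.
The match spans [0:8] → 'mytuddzq'.
Captured: group 1 = 'mytuddz'.

'mytuddz'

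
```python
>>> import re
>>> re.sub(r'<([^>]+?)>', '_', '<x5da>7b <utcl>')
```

'_7b _'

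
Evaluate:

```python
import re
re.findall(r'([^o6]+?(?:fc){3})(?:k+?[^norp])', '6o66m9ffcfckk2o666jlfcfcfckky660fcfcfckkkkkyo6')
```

['jlfcfcfc', '0fcfcfc']

This matches one or more of any character except [o6] (lazy), then the literal 'fc' repeated 3 times (captured); then one or more of a literal 'k' (lazy), then any character except [norp] (non-capturing group).
Matches: at [18:28] match 'jlfcfcfckk', group 1 = 'jlfcfcfc'; at [31:40] match '0fcfcfckk', group 1 = '0fcfcfc'.
`findall` collects group 1 from each match (2 total).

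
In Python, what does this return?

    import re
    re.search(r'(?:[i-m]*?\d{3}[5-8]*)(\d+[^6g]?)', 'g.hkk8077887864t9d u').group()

This matches zero or more of a character in [i-m] (lazy), then exactly 3 of a digit, then zero or more of a character in [5-8] (non-capturing group); then one or more of a digit, then optionally any character except [6g] (captured).
`search` walks the string left to right and returns the first match it finds.
The match spans [3:16] → 'kk8077887864t'.
Captured: group 1 = '4t'.

'kk8077887864t'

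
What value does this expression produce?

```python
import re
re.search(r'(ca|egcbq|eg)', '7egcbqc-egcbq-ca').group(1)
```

The match spans [1:6] → 'egcbq'.
Captured: group 1 = 'egcbq'.

'egcbq'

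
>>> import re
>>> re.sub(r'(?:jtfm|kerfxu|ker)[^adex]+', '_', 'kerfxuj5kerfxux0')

`|` is ordered: at each position the engine commits to the first alternative that works.
Matches: at [0:9] → 'kerfxuj5k'.
Each match is replaced by '_'.

'_erfxux0'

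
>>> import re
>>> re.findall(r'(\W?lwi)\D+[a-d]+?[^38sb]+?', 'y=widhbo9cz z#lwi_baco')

['#lwi']

Pattern: optionally a non-word character, then the literal 'lwi' (captured); then one or more of a non-digit; then one or more of a character in [a-d] (lazy), then one or more of any character except [38sb] (lazy).
Scanning left to right: at [13:22] match '#lwi_baco', group 1 = '#lwi'.
With a single group, `findall` returns only what that group captured — 1 item.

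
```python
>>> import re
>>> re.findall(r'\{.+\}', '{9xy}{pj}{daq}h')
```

['{9xy}{pj}{daq}']

No capturing groups, so `findall` returns the 1 full match string.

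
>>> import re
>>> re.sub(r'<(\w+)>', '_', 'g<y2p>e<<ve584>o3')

'g_e<_o3'

Each match is replaced by '_'.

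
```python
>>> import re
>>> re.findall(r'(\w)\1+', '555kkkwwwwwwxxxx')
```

['5', 'k', 'w', 'x']

The backreference `\1` re-matches whatever the first group consumed, character for character.
Matches: at [0:3] match '555', group 1 = '5'; at [3:6] match 'kkk', group 1 = 'k'; at [6:12] match 'wwwwww', group 1 = 'w'; at [12:16] match 'xxxx', group 1 = 'x'.
With a single group, `findall` returns only what that group captured — 4 items.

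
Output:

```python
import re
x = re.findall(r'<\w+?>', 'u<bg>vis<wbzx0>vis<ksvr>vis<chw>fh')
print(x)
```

Walking the string: at [1:5] → '<bg>'; at [8:15] → '<wbzx0>'; at [18:24] → '<ksvr>'; at [27:32] → '<chw>'.
`findall` yields the raw match text (4 of them) because the pattern has no groups.

['<bg>', '<wbzx0>', '<ksvr>', '<chw>']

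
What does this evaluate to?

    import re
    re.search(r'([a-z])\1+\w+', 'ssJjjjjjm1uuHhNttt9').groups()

('s',)

After group 1 captures some text, `\1` only succeeds where that same text appears again.
`re.search` tries every starting position until one works.
The match spans [0:19] → 'ssJjjjjjm1uuHhNttt9'.
Captured: group 1 = 's'.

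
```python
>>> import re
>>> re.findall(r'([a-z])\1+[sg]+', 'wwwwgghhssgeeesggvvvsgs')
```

['w', 'h', 'e', 'v']

`\1` has to match the exact text group 1 already captured.
`findall` collects group 1 from each match (4 total).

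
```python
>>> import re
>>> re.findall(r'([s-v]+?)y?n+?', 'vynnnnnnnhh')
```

Pattern: one or more of a character in [s-v] (lazy) (captured); then optionally the literal 'y', then one or more of a literal 'n' (lazy).
Scanning left to right: at [0:3] match 'vyn', group 1 = 'v'.
Because there's exactly one group, `findall` drops the full match and keeps group 1 from the one hit.

['v']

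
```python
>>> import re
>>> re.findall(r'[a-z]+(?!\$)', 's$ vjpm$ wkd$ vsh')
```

['vjp', 'wk', 'vsh']

The negative lookaround is zero-width — it rules out positions where the adjacent text would match, without consuming anything.
Matches: at [3:6] → 'vjp'; at [9:11] → 'wk'; at [14:17] → 'vsh'.
`findall` yields the raw match text (3 of them) because the pattern has no groups.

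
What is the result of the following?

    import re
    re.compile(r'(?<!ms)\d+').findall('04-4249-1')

A negative assertion filters positions out without eating any characters.
Matches: at [0:2] → '04'; at [3:7] → '4249'; at [8:9] → '1'.
`findall` yields the raw match text (3 of them) because the pattern has no groups.

['04', '4249', '1']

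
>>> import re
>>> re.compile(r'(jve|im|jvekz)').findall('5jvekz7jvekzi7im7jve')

The regex engine tests alternatives in the order written; an earlier branch that matches wins even if a later one would match more.
Because there's exactly one group, `findall` drops the full match and keeps group 1 from each hit.

['jve', 'jve', 'im', 'jve']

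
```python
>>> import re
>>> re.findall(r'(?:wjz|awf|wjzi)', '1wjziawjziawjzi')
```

Alternation isn't longest-match — the leftmost alternative that fits at this position is chosen.
Walking the string: at [1:4] → 'wjz'; at [6:9] → 'wjz'; at [11:14] → 'wjz'.
Since nothing is captured, `findall` lists the 3 matched substrings directly.

['wjz', 'wjz', 'wjz']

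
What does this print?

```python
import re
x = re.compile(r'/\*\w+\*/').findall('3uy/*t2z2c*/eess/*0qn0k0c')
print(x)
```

`findall` yields the raw match text (1 of them) because the pattern has no groups.

['/*t2z2c*/']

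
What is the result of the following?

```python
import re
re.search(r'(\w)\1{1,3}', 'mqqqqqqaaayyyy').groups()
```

('q',)

The match spans [1:5] → 'qqqq'.
Captured: group 1 = 'q'.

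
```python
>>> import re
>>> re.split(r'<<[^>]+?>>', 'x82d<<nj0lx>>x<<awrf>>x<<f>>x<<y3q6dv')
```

Matches to split on: at [4:13] → '<<nj0lx>>'; at [14:22] → '<<awrf>>'; at [23:28] → '<<f>>'.
Splitting on the pattern gives 4 pieces.

['x82d', 'x', 'x', 'x<<y3q6dv']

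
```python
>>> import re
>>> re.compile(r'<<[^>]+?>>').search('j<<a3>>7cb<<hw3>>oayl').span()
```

(1, 7)

The match spans [1:7] → '<<a3>>'.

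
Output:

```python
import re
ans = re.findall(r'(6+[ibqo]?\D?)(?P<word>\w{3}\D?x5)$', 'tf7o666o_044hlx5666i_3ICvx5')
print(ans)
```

[('666i_', '3ICvx5')]

The pattern matches one or more of the literal '6', then optionally one of [ibqo], then optionally a non-digit (captured); then exactly 3 of a word character, then optionally a non-digit, then the literal 'x5' (captured as 'word'); then anchored at the end.
With 2 capturing groups, `findall` returns a 2-tuple per match.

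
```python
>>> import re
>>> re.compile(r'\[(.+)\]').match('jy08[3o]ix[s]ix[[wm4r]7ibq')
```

None

`re.match` won't scan ahead — the pattern has to work from the very first character.
Here position 0 doesn't satisfy it, so the call returns None.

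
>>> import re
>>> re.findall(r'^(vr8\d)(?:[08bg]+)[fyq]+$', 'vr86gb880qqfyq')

['vr86']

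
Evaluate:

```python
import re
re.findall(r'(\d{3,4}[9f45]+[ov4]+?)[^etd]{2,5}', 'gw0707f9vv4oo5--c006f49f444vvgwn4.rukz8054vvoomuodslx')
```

['0707f9v', '006f49f444v', '8054v']

This matches 3 to 4 of a digit, then one or more of one of [9f45], then one or more of one of [ov4] (lazy) (captured); then 2 to 5 of any character except [etd].
Walking the string: at [2:14] match '0707f9vv4oo5', group 1 = '0707f9v'; at [17:33] match '006f49f444vvgwn4', group 1 = '006f49f444v'; at [38:48] match '8054vvoomu', group 1 = '8054v'.
`findall` collects group 1 from each match (3 total).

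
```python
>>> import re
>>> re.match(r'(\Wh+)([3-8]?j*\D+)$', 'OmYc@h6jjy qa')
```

None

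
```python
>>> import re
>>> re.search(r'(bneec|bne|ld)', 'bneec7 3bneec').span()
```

(0, 5)

The regex engine tests alternatives in the order written; an earlier branch that matches wins even if a later one would match more.
`re.search` tries every starting position until one works.
The match spans [0:5] → 'bneec'.
Captured: group 1 = 'bneec'.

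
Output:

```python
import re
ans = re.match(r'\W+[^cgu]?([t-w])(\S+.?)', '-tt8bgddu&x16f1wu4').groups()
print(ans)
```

('t', '8bgddu&x16f1wu4')

The pattern matches one or more of a non-word character, then optionally any character except [cgu]; then a character in [t-w] (captured); then one or more of a non-whitespace character, then optionally any character (captured).
`re.match` won't scan ahead — the pattern has to work from the very first character.
The match spans [0:18] → '-tt8bgddu&x16f1wu4'.
Captured: group 1 = 't', group 2 = '8bgddu&x16f1wu4'.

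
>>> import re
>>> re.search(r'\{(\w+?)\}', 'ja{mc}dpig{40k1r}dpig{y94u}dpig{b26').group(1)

'mc'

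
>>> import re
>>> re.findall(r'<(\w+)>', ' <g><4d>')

With a single group, `findall` returns only what that group captured — 2 items.

['g', '4d']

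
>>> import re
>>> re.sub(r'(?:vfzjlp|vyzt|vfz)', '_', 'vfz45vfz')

'_45_'

Matches: at [0:3] → 'vfz'; at [5:8] → 'vfz'.
`sub` substitutes '_' at each match site.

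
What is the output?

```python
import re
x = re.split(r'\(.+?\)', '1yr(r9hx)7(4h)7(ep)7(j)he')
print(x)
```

['1yr', '7', '7', '7', 'he']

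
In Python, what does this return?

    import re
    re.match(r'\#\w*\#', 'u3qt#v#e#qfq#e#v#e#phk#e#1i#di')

`re.match` only tries the pattern at the start of the string.
Here the pattern fails at index 0, so the call returns None.

None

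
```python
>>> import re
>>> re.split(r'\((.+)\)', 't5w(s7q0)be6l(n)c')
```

`re.split` interleaves the captured-group text with the surrounding fragments.

['t5w', 's7q0)be6l(n', 'c']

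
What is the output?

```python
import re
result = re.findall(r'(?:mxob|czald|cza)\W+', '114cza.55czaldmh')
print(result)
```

['cza.']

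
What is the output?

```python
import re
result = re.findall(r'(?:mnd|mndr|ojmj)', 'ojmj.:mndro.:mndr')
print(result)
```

Alternation tries branches left to right and keeps the first one that lets the overall match succeed at that position.
Scanning left to right: at [0:4] → 'ojmj'; at [6:9] → 'mnd'; at [13:16] → 'mnd'.
Since nothing is captured, `findall` lists the 3 matched substrings directly.

['ojmj', 'mnd', 'mnd']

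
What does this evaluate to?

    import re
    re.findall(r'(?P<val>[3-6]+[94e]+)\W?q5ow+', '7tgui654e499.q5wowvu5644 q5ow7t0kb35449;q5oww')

Pattern: one or more of a character in [3-6], then one or more of one of [94e] (captured as 'val'); then optionally a non-word character, then the literal 'q5o'; then one or more of a literal 'w'.
Matches: at [20:29] match '5644 q5ow', group 1 = '5644'; at [34:45] match '35449;q5oww', group 1 = '35449'.
One capturing group, so `findall` returns just the captured substring from each match — 2 in all.

['5644', '35449']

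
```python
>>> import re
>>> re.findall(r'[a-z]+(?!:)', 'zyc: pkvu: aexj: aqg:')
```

The negative lookahead/lookbehind blocks any match where the forbidden context is present.
With no groups in the pattern, `findall` gives back each whole match — 4 here.

['zy', 'pkv', 'aex', 'aq']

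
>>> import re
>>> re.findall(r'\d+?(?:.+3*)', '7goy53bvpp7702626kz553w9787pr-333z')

['7goy53bvpp7702626kz553w9787pr-333z']

Since nothing is captured, `findall` lists the 1 matched substring directly.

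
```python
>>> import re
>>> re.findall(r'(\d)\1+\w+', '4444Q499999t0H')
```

['4']

`\1` has to match the exact text group 1 already captured.
Walking the string: at [0:14] match '4444Q499999t0H', group 1 = '4'.
Because there's exactly one group, `findall` drops the full match and keeps group 1 from the one hit.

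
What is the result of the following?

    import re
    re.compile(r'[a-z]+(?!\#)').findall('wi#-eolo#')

['w', 'eol']

The negative lookaround is zero-width — it rules out positions where the adjacent text would match, without consuming anything.
Scanning left to right: at [0:1] → 'w'; at [4:7] → 'eol'.
With no groups in the pattern, `findall` gives back each whole match — 2 here.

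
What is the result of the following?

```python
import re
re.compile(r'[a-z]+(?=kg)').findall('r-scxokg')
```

['scxo']

The lookaround is zero-width — it requires the adjacent text to match without consuming it, so the asserted text isn't part of the match.
No capturing groups, so `findall` returns the 1 full match string.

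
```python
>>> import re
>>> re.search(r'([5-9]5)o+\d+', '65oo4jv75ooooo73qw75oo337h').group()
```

'65oo4'

Pattern: a character in [5-9], then a literal '5' (captured); then one or more of a literal 'o'; then one or more of a digit.
`re.search` scans for the first position where the pattern succeeds.
The match spans [0:5] → '65oo4'.
Captured: group 1 = '65'.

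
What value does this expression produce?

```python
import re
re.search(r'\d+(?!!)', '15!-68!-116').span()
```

(0, 1)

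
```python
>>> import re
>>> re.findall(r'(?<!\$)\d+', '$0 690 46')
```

Because the assertion is negative and zero-width, positions next to the forbidden text are skipped.
With no groups in the pattern, `findall` gives back each whole match — 2 here.

['690', '46']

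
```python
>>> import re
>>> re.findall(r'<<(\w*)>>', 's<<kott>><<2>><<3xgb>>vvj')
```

['kott', '2', '3xgb']

One capturing group, so `findall` returns just the captured substring from each match — 3 in all.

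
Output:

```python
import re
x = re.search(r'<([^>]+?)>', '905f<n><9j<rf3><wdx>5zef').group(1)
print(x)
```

n

`re.search` tries every starting position until one works.
The match spans [4:7] → '<n>'.
Captured: group 1 = 'n'.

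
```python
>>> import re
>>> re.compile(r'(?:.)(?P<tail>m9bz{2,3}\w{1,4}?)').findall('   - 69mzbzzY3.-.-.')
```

The pattern matches any character (non-capturing group); then the literal 'm9b', then 2 to 3 of the literal 'z', then 1 to 4 of a word character (lazy) (captured as 'tail').
One capturing group, so `findall` returns just the captured substring from each match — 0 in all.
Nothing in the string satisfies the pattern, so the list is empty.

[]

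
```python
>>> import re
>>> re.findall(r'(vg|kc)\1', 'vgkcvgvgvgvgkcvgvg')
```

['vg', 'vg', 'vg']

`\1` has to match the exact text group 1 already captured.
Matches: at [4:8] match 'vgvg', group 1 = 'vg'; at [8:12] match 'vgvg', group 1 = 'vg'; at [14:18] match 'vgvg', group 1 = 'vg'.
`findall` collects group 1 from each match (3 total).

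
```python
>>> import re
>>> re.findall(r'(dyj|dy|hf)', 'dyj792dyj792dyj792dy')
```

`|` is ordered: at each position the engine commits to the first alternative that works.
`findall` collects group 1 from each match (4 total).

['dyj', 'dyj', 'dyj', 'dy']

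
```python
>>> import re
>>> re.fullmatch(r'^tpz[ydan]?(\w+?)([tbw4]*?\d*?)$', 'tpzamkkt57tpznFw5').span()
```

For `fullmatch`, every character of the input must be accounted for by the pattern.
The match spans [0:17] → 'tpzamkkt57tpznFw5'.

(0, 17)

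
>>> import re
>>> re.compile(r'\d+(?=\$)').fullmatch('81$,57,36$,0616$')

The positive lookaround only admits positions where the adjacent text matches; those characters stay outside the span.
`re.fullmatch` requires the pattern to consume the entire string.
Here the string isn't matched end-to-end, so the call returns None.

None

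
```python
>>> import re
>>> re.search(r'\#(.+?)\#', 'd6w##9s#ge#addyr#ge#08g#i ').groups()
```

The match spans [3:8] → '##9s#'.
Captured: group 1 = '#9s'.

('#9s',)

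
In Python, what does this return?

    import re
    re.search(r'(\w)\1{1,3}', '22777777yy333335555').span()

`\1` has to match the exact text group 1 already captured.
`re.search` scans for the first position where the pattern succeeds.
The match spans [0:2] → '22'.
Captured: group 1 = '2'.

(0, 2)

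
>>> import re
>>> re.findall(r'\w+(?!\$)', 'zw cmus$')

['zw', 'cmu']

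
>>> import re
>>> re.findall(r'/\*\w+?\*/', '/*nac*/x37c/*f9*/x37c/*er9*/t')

['/*nac*/', '/*f9*/', '/*er9*/']

No capturing groups, so `findall` returns the 3 full match strings.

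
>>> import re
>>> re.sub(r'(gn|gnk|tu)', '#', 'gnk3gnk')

'#k3#k'

`|` is ordered: at each position the engine commits to the first alternative that works.
Matches: at [0:2] → 'gn'; at [4:6] → 'gn'.
Each match is replaced by '#'.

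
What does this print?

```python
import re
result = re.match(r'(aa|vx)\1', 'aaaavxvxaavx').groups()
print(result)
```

('aa',)

The match spans [0:4] → 'aaaa'.
Captured: group 1 = 'aa'.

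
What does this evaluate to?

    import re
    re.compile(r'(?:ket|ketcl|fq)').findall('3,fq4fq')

['fq', 'fq']

`findall` yields the raw match text (2 of them) because the pattern has no groups.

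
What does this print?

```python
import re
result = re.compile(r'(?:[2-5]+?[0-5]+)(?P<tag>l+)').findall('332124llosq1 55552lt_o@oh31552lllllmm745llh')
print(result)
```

This matches one or more of a character in [2-5] (lazy), then one or more of a character in [0-5] (non-capturing group); then one or more of a literal 'l' (captured as 'tag').
Matches: at [0:8] match '332124ll', group 1 = 'll'; at [13:19] match '55552l', group 1 = 'l'; at [25:35] match '31552lllll', group 1 = 'lllll'; at [38:42] match '45ll', group 1 = 'll'.
With a single group, `findall` returns only what that group captured — 4 items.

['ll', 'l', 'lllll', 'll']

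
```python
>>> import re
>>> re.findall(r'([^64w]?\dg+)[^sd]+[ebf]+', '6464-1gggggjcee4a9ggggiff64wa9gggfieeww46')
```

Pattern: optionally any character except [64w], then a digit, then one or more of a literal 'g' (captured); then one or more of any character except [sd], then one or more of one of [ebf].
Matches: at [4:37] match '-1gggggjcee4a9ggggiff64wa9gggfiee', group 1 = '-1ggggg'.
`findall` collects group 1 from the one match (1 total).

['-1ggggg']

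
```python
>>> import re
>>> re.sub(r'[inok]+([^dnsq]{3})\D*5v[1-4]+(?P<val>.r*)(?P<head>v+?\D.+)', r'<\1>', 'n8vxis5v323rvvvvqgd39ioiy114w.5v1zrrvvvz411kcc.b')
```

'<8vx>'

Pattern: one or more of one of [inok]; then exactly 3 of any character except [dnsq] (captured); then zero or more of a non-digit, then the literal '5v'; then one or more of a character in [1-4]; then any character, then zero or more of the literal 'r' (captured as 'val'); then one or more of the literal 'v' (lazy), then a non-digit, then one or more of any character (captured as 'head').
Matches: at [0:48] → 'n8vxis5v323rvvvvqgd39ioiy114w.5v1zrrvvvz411kcc.b'.
The replacement refers to a captured group, so each match is rewritten using its own captured text.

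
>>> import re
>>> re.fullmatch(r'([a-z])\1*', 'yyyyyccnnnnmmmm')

None

The backreference `\1` re-matches whatever the first group consumed, character for character.
`fullmatch` succeeds only if the pattern covers the string from start to end.
Here the pattern can't cover the whole string, so the call returns None.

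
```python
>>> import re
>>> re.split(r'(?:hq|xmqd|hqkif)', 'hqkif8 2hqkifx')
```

['', 'kif8 2', 'kifx']

Alternation isn't longest-match — the leftmost alternative that fits at this position is chosen.
Matches to split on: at [0:2] → 'hq'; at [8:10] → 'hq'.
`split` removes every match and returns the 3 fragments in between.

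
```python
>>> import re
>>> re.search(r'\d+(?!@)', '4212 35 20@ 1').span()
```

(0, 4)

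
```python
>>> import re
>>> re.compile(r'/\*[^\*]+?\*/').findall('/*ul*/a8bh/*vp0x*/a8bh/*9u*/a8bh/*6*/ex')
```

Matches: at [0:6] → '/*ul*/'; at [10:18] → '/*vp0x*/'; at [22:28] → '/*9u*/'; at [32:37] → '/*6*/'.
`findall` yields the raw match text (4 of them) because the pattern has no groups.

['/*ul*/', '/*vp0x*/', '/*9u*/', '/*6*/']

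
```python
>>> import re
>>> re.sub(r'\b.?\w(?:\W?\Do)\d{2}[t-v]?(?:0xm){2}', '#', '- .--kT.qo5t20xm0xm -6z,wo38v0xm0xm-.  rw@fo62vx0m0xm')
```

'- .--kT.qo5t20xm0xm -#-.  rw@fo62vx0m0xm'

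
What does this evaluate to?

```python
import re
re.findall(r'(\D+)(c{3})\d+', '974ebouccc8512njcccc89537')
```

[('ebou', 'ccc'), ('njc', 'ccc')]

Pattern: one or more of a non-digit (captured); then exactly 3 of a literal 'c' (captured); then one or more of a digit.
Walking the string: at [3:14] match 'ebouccc8512', groups = ('ebou', 'ccc'); at [14:25] match 'njcccc89537', groups = ('njc', 'ccc').
2 groups means each result is a tuple of 2 captured strings — 2 here.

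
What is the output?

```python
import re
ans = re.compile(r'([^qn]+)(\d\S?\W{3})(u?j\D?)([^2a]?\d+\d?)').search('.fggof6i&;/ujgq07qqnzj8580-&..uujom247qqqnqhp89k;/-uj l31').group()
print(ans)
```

Pattern: one or more of any character except [qn] (captured); then a digit, then optionally a non-whitespace character, then exactly 3 of a non-word character (captured); then optionally the literal 'u', then the literal 'j', then optionally a non-digit (captured); then optionally any character except [2a], then one or more of a digit, then optionally a digit (captured).
Unlike `match`, `search` isn't anchored — it looks for the pattern anywhere in the string.
The match spans [0:17] → '.fggof6i&;/ujgq07'.
Captured: group 1 = '.fggof', group 2 = '6i&;/', group 3 = 'ujg', group 4 = 'q07'.

.fggof6i&;/ujgq07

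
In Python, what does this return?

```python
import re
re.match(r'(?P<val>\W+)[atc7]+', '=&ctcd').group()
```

'=&ctc'

`match` is anchored at position 0; if the pattern doesn't fit there, it returns None.
The match spans [0:5] → '=&ctc'.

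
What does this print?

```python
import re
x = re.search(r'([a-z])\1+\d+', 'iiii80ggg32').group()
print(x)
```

iiii80

`\1` is not a pattern — it's the concrete string captured by group 1, re-applied verbatim.
The match spans [0:6] → 'iiii80'.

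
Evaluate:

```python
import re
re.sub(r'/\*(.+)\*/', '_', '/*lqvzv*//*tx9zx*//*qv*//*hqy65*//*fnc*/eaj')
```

Every occurrence is swapped for '_'.

'_eaj'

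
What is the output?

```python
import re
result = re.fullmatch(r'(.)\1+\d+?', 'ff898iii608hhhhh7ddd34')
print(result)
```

`fullmatch` succeeds only if the pattern covers the string from start to end.
Here the string isn't matched end-to-end, so the call returns None.

None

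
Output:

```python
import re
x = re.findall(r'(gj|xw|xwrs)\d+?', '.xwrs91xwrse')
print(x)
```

Matches: at [1:6] match 'xwrs9', group 1 = 'xwrs'.
With a single group, `findall` returns only what that group captured — 1 item.

['xwrs']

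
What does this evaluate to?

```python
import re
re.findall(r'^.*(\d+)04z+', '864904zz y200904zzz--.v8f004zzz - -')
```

Pattern: anchored at the start of the string; then zero or more of any character; then one or more of a digit (captured); then the literal '04', then one or more of a literal 'z'.
Scanning left to right: at [0:31] match '864904zz y200904zzz--.v8f004zzz', group 1 = '0'.
Because there's exactly one group, `findall` drops the full match and keeps group 1 from the one hit.

['0']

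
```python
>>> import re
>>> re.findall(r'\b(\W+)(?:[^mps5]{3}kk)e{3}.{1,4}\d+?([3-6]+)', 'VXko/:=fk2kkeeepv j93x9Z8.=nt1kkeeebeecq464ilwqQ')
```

[('/:=', '3')]

Pattern: a word boundary (`\b`, zero-width); then one or more of a non-word character (captured); then exactly 3 of any character except [mps5], then the literal 'kk' (non-capturing group); then exactly 3 of a literal 'e', then 1 to 4 of any character, then one or more of a digit (lazy); then one or more of a character in [3-6] (captured).
Walking the string: at [4:21] match '/:=fk2kkeeepv j93', groups = ('/:=', '3').
With 2 capturing groups, `findall` returns a 2-tuple per match.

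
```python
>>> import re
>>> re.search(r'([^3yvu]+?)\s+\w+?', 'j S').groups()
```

The match spans [0:3] → 'j S'.
Captured: group 1 = 'j'.

('j',)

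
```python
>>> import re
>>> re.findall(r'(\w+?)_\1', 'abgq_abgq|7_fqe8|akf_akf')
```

['abgq', 'akf']

A backreference is literal: `\1` must see the identical characters the first group matched.
Walking the string: at [0:9] match 'abgq_abgq', group 1 = 'abgq'; at [17:24] match 'akf_akf', group 1 = 'akf'.
One capturing group, so `findall` returns just the captured substring from each match — 2 in all.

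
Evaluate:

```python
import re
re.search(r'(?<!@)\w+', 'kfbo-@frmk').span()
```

(0, 4)

The negative lookahead/lookbehind blocks any match where the forbidden context is present.
`re.search` tries every starting position until one works.
The match spans [0:4] → 'kfbo'.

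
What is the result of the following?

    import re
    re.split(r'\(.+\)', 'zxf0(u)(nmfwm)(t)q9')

['zxf0', 'q9']

The string is cut at each match, leaving 2 pieces.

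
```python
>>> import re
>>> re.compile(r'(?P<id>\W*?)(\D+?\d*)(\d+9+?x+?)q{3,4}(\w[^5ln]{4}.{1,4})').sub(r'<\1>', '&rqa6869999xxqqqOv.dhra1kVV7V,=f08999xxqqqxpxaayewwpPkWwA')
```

This matches zero or more of a non-word character (lazy) (captured as 'id'); then one or more of a non-digit (lazy), then zero or more of a digit (captured); then one or more of a digit, then one or more of the literal '9' (lazy), then one or more of a literal 'x' (lazy) (captured); then 3 to 4 of a literal 'q'; then a word character, then exactly 4 of any character except [5ln], then 1 to 4 of any character (captured).
A `+?`/`*?`/`{m,n}?` starts at its minimum and grows only as far as needed for what follows to match.
Matches: at [0:25] → '&rqa6869999xxqqqOv.dhra1k'; at [28:51] → 'V,=f08999xxqqqxpxaayeww'.
The replacement refers to a captured group, so each match is rewritten using its own captured text.

'<>VV7<>pPkWwA'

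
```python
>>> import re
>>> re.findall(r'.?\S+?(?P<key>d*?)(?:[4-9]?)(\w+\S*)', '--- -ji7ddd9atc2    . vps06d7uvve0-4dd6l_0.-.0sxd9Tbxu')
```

This matches optionally any character, then one or more of a non-whitespace character (lazy); then zero or more of a literal 'd' (lazy) (captured as 'key'); then optionally a character in [4-9] (non-capturing group); then one or more of a word character, then zero or more of a non-whitespace character (captured).
A `+?`/`*?`/`{m,n}?` starts at its minimum and grows only as far as needed for what follows to match.
Matches: at [3:16] match ' -ji7ddd9atc2', groups = ('', 'ji7ddd9atc2'); at [21:54] match ' vps06d7uvve0-4dd6l_0.-.0sxd9Tbxu', groups = ('', 'ps06d7uvve0-4dd6l_0.-.0sxd9Tbxu').
Multiple groups make `findall` return tuples — one 2-tuple for each match.

[('', 'ji7ddd9atc2'), ('', 'ps06d7uvve0-4dd6l_0.-.0sxd9Tbxu')]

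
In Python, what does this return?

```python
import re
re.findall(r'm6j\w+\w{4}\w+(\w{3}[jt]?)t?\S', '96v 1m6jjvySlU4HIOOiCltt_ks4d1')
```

['s4d']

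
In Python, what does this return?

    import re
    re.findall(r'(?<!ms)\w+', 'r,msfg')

['r', 'msfg']

The negative lookaround is zero-width — it rules out positions where the adjacent text would match, without consuming anything.
No capturing groups, so `findall` returns the 2 full match strings.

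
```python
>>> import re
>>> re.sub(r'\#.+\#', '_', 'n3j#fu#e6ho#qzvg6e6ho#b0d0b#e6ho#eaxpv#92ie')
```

Matches: at [3:39] → '#fu#e6ho#qzvg6e6ho#b0d0b#e6ho#eaxpv#'.
`sub` substitutes '_' at each match site.

'n3j_92ie'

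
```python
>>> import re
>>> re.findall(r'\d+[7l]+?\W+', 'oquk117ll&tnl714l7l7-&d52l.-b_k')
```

This matches one or more of a digit; then one or more of one of [7l] (lazy); then one or more of a non-word character.
Walking the string: at [4:10] → '117ll&'; at [13:22] → '714l7l7-&'; at [23:28] → '52l.-'.
With no groups in the pattern, `findall` gives back each whole match — 3 here.

['117ll&', '714l7l7-&', '52l.-']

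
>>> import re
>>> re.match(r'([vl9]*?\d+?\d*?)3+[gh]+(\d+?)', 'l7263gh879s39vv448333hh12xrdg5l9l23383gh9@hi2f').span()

`re.match` won't scan ahead — the pattern has to work from the very first character.
The match spans [0:8] → 'l7263gh8'.

(0, 8)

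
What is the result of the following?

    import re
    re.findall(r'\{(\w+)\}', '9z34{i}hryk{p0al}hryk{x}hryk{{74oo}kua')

Matches: at [4:7] match '{i}', group 1 = 'i'; at [11:17] match '{p0al}', group 1 = 'p0al'; at [21:24] match '{x}', group 1 = 'x'; at [29:35] match '{74oo}', group 1 = '74oo'.
`findall` collects group 1 from each match (4 total).

['i', 'p0al', 'x', '74oo']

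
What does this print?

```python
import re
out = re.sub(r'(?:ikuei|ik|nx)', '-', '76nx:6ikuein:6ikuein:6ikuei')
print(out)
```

76-:6-n:6-n:6-

The regex engine tests alternatives in the order written; an earlier branch that matches wins even if a later one would match more.
`sub` substitutes '-' at each match site.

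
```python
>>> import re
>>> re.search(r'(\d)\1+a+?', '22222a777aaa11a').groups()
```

The match spans [0:6] → '22222a'.
Captured: group 1 = '2'.

('2',)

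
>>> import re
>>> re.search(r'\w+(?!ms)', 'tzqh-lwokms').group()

'tzqh'

`(?!…)`/`(?<!…)` only lets a position through if the neighbouring text does NOT match; no characters are consumed.
Unlike `match`, `search` isn't anchored — it looks for the pattern anywhere in the string.
The match spans [0:4] → 'tzqh'.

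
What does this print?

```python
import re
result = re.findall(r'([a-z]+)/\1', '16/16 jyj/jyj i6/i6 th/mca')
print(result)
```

`\1` is not a pattern — it's the concrete string captured by group 1, re-applied verbatim.
Matches: at [6:13] match 'jyj/jyj', group 1 = 'jyj'.
`findall` collects group 1 from the one match (1 total).

['jyj']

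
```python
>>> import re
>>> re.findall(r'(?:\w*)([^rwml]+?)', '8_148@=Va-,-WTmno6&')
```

['@', '=', '-', ',', '-', '&']

Pattern: zero or more of a word character (non-capturing group); then one or more of any character except [rwml] (lazy) (captured).
Because the quantifier is non-greedy, it stops expanding at the earliest point where the rest of the pattern can succeed.
Matches: at [0:6] match '8_148@', group 1 = '@'; at [6:7] match '=', group 1 = '='; at [7:10] match 'Va-', group 1 = '-'; at [10:11] match ',', group 1 = ','; at [11:12] match '-', group 1 = '-'; ….
Because there's exactly one group, `findall` drops the full match and keeps group 1 from each hit.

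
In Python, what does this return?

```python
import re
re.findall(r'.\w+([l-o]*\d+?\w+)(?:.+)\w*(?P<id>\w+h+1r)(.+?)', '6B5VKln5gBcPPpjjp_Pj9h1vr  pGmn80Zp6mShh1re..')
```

Pattern: any character, then one or more of a word character; then zero or more of a character in [l-o], then one or more of a digit (lazy), then one or more of a word character (captured); then one or more of any character (non-capturing group); then zero or more of a word character; then one or more of a word character, then one or more of a literal 'h', then the literal '1r' (captured as 'id'); then one or more of any character (lazy) (captured).
Lazy quantifiers expand one character at a time until the remainder of the pattern can match.
Matches: at [0:43] match '6B5VKln5gBcPPpjjp_Pj9h1vr  pGmn80Zp6mShh1re', groups = ('1vr', 'hh1r', 'e').
`findall` packs the 3 group values into a tuple for every match.

[('1vr', 'hh1r', 'e')]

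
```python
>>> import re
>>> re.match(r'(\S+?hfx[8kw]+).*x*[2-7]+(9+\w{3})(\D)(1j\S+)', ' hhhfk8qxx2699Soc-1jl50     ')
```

None

This matches one or more of a non-whitespace character (lazy), then the literal 'hfx', then one or more of one of [8kw] (captured); then zero or more of any character, then zero or more of the literal 'x', then one or more of a character in [2-7]; then one or more of the literal '9', then exactly 3 of a word character (captured); then a non-digit (captured); then the literal '1j', then one or more of a non-whitespace character (captured).
With `match`, the pattern is implicitly anchored at the beginning.
Here position 0 doesn't satisfy it, so the call returns None.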